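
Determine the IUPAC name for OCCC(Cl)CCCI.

3-chloro-6-iodohexan-1-ol

The longest chain bearing the –OH group is 6 carbons long (hexane).
The highest-priority functional group is an alcohol (–OH), so the name ends in -ol.
The numbering direction is chosen so that numbering from this end puts the hydroxyl group at C-1 rather than C-6.
This places the hydroxyl at C-1; a chloro group at C-3; an iodo group at C-6.
Substituent prefixes are cited in alphabetical order (multiplying prefixes like di-/tri- are ignored for ordering).
Putting it together: 3-chloro-6-iodohexan-1-ol.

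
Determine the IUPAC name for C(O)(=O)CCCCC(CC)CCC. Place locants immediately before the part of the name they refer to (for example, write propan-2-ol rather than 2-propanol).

The longest carbon chain that includes the –COOH group has 9 carbons, so the parent hydride is nonane.
The principal characteristic group is a carboxylic acid (terminal –COOH), named with the suffix -oic acid.
The numbering direction is chosen so that the carboxylic acid carbon is C-1 by definition.
With this numbering: an ethyl group at C-6.
The name is 6-ethylnonanoic acid.

6-ethylnonanoic acid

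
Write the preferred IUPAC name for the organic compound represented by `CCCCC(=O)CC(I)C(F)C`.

2-fluoro-3-iodononan-5-one

The longest carbon chain that includes the carbonyl has 9 carbons, so the parent hydride is nonane.
The principal characteristic group is a ketone (C=O on an internal carbon), named with the suffix -one.
The numbering direction is chosen so that the substituent locant set {2,3} is lower than {7,8} at the first point of difference.
With this numbering: the carbonyl at C-5; a fluoro group at C-2; an iodo group at C-3.
The substituents are ordered alphabetically, ignoring any di-/tri- multipliers.
The name is 2-fluoro-3-iodononan-5-one.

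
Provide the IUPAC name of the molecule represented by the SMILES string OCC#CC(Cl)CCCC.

Counting along the main chain through the –OH group and the multiple bond gives 8 carbons: the parent is octane.
The principal characteristic group is an alcohol (–OH), named with the suffix -ol.
There is one C≡C triple bond, indicated by the ending -yne.
Number the chain so that numbering from this end puts the hydroxyl group at C-1 rather than C-8.
This places the hydroxyl at C-1; the triple bond between C-2 and C-3; a chloro group at C-4.
Assembling the pieces gives 4-chlorooct-2-yn-1-ol.

4-chlorooct-2-yn-1-ol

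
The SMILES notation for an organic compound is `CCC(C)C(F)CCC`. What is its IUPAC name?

4-fluoro-3-methylheptane

The parent chain contains 7 carbons (heptane).
The numbering direction is chosen so that the substituent locant set {3,4} is lower than {4,5} at the first point of difference.
With this numbering: a fluoro group at C-4; a methyl group at C-3.
Prefixes are listed alphabetically: fluoro, methyl.
Putting it together: 4-fluoro-3-methylheptane.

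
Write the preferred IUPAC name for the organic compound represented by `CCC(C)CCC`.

3-methylhexane

The longest carbon chain is 6 atoms: the parent is hexane.
Choose the numbering such that the substituent locant set {3} is lower than {4} at the first point of difference.
With this numbering: a methyl group at C-3.
Putting it together: 3-methylhexane.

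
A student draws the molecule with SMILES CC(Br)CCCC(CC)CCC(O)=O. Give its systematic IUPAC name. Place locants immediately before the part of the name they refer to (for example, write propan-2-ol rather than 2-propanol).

The longest carbon chain that includes the –COOH group has 9 carbons, so the parent hydride is nonane.
The highest-priority functional group is a carboxylic acid (terminal –COOH), so the name ends in -oic acid.
Number the chain so that the carboxylic acid carbon is C-1 by definition.
With this numbering: a bromo group at C-8; an ethyl group at C-4.
Prefixes are listed alphabetically: bromo, ethyl.
The name is 8-bromo-4-ethylnonanoic acid.

8-bromo-4-ethylnonanoic acid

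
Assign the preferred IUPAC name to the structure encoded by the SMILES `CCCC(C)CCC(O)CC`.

The longest carbon chain that includes the –OH group has 9 carbons, so the parent hydride is nonane.
The highest-priority functional group is an alcohol (–OH), so the name ends in -ol.
The numbering direction is chosen so that numbering from this end puts the hydroxyl group at C-3 rather than C-7.
This places the hydroxyl at C-3; a methyl group at C-6.
Assembling the pieces gives 6-methylnonan-3-ol.

6-methylnonan-3-ol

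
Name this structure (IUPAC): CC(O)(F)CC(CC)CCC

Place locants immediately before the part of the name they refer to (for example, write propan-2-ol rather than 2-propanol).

Counting along the main chain through the –OH group gives 7 carbons: the parent is heptane.
The principal characteristic group is an alcohol (–OH), named with the suffix -ol.
Choose the numbering such that numbering from this end puts the hydroxyl group at C-2 rather than C-6.
That gives the hydroxyl at C-2; an ethyl group at C-4; a fluoro group at C-2.
Substituent prefixes are cited in alphabetical order (multiplying prefixes like di-/tri- are ignored for ordering).
Assembling the pieces gives 4-ethyl-2-fluoroheptan-2-ol.

4-ethyl-2-fluoroheptan-2-ol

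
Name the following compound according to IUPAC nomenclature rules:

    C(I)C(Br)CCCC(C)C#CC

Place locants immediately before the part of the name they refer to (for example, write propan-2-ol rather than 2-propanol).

8-bromo-9-iodo-4-methylnon-2-yne

Counting along the main chain through the multiple bond gives 9 carbons: the parent is nonane.
A C≡C triple bond in the chain gives the infix -yne-.
The numbering direction is chosen so that numbering from this end puts the triple bond at C-2 rather than C-7.
With this numbering: the triple bond between C-2 and C-3; a bromo group at C-8; an iodo group at C-9; a methyl group at C-4.
Substituent prefixes are cited in alphabetical order (multiplying prefixes like di-/tri- are ignored for ordering).
The name is 8-bromo-9-iodo-4-methylnon-2-yne.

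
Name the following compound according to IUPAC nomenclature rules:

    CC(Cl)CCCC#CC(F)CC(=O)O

9-chloro-3-fluorodec-4-ynoic acid

Counting along the main chain through the –COOH group and the multiple bond gives 10 carbons: the parent is decane.
The highest-priority functional group is a carboxylic acid (terminal –COOH), so the name ends in -oic acid.
A C≡C triple bond in the chain gives the infix -yne-.
Choose the numbering such that the carboxylic acid carbon is C-1 by definition.
That gives the triple bond between C-4 and C-5; a chloro group at C-9; a fluoro group at C-3.
Substituent prefixes are cited in alphabetical order (multiplying prefixes like di-/tri- are ignored for ordering).
Assembling the pieces gives 9-chloro-3-fluorodec-4-ynoic acid.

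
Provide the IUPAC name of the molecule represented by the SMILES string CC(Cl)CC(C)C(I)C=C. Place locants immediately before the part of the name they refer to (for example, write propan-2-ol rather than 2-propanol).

6-chloro-3-iodo-4-methylhept-1-ene

Counting along the main chain through the multiple bond gives 7 carbons: the parent is heptane.
There is one C=C double bond, indicated by the ending -ene.
Choose the numbering such that numbering from this end puts the double bond at C-1 rather than C-6.
That gives the double bond between C-1 and C-2; a chloro group at C-6; an iodo group at C-3; a methyl group at C-4.
Prefixes are listed alphabetically: chloro, iodo, methyl.
The name is 6-chloro-3-iodo-4-methylhept-1-ene.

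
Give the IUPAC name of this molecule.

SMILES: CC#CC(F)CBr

The longest chain bearing the multiple bond is 5 carbons long (pentane).
There is one C≡C triple bond, indicated by the ending -yne.
The numbering direction is chosen so that numbering from this end puts the triple bond at C-2 rather than C-3.
With this numbering: the triple bond between C-2 and C-3; a bromo group at C-5; a fluoro group at C-4.
The substituents are ordered alphabetically, ignoring any di-/tri- multipliers.
Assembling the pieces gives 5-bromo-4-fluoropent-2-yne.

5-bromo-4-fluoropent-2-yne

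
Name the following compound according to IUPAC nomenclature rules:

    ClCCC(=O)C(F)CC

The longest chain bearing the carbonyl is 6 carbons long (hexane).
A ketone (C=O on an internal carbon) is the principal characteristic group, giving the suffix -one.
The numbering direction is chosen so that numbering from this end puts the carbonyl group at C-3 rather than C-4.
This places the carbonyl at C-3; a chloro group at C-1; a fluoro group at C-4.
Substituent prefixes are cited in alphabetical order (multiplying prefixes like di-/tri- are ignored for ordering).
Assembling the pieces gives 1-chloro-4-fluorohexan-3-one.

1-chloro-4-fluorohexan-3-one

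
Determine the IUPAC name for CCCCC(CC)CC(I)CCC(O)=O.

The longest carbon chain that includes the –COOH group has 10 carbons, so the parent hydride is decane.
The principal characteristic group is a carboxylic acid (terminal –COOH), named with the suffix -oic acid.
Choose the numbering such that the carboxylic acid carbon is C-1 by definition.
With this numbering: an ethyl group at C-6; an iodo group at C-4.
The substituents are ordered alphabetically, ignoring any di-/tri- multipliers.
Putting it together: 6-ethyl-4-iododecanoic acid.

6-ethyl-4-iododecanoic acid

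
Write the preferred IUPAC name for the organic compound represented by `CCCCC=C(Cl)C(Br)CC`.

The longest chain bearing the multiple bond is 9 carbons long (nonane).
The chain contains a C=C double bond, so the unsaturation ending is -ene.
Number the chain so that numbering from this end puts the double bond at C-4 rather than C-5.
That gives the double bond between C-4 and C-5; a bromo group at C-3; a chloro group at C-4.
Prefixes are listed alphabetically: bromo, chloro.
Putting it together: 3-bromo-4-chloronon-4-ene.

3-bromo-4-chloronon-4-ene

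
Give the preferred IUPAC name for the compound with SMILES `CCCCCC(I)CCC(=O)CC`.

6-iodoundecan-3-one

Counting along the main chain through the carbonyl gives 11 carbons: the parent is undecane.
The highest-priority functional group is a ketone (C=O on an internal carbon), so the name ends in -one.
Number the chain so that numbering from this end puts the carbonyl group at C-3 rather than C-9.
That gives the carbonyl at C-3; an iodo group at C-6.
Assembling the pieces gives 6-iodoundecan-3-one.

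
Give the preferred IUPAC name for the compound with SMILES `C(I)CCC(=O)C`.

5-iodopentan-2-one

Counting along the main chain through the carbonyl gives 5 carbons: the parent is pentane.
The principal characteristic group is a ketone (C=O on an internal carbon), named with the suffix -one.
Number the chain so that numbering from this end puts the carbonyl group at C-2 rather than C-4.
This places the carbonyl at C-2; an iodo group at C-5.
Putting it together: 5-iodopentan-2-one.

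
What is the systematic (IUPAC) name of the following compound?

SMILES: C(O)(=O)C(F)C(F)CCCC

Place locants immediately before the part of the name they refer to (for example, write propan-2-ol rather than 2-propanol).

2,3-difluoroheptanoic acid

Counting along the main chain through the –COOH group gives 7 carbons: the parent is heptane.
The highest-priority functional group is a carboxylic acid (terminal –COOH), so the name ends in -oic acid.
Choose the numbering such that the carboxylic acid carbon is C-1 by definition.
With this numbering: fluoro groups at C-2 and C-3.
Assembling the pieces gives 2,3-difluoroheptanoic acid.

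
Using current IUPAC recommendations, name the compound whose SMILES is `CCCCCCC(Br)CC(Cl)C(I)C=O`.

The longest chain bearing the –CHO group is 11 carbons long (undecane).
The highest-priority functional group is an aldehyde (terminal –CHO), so the name ends in -al.
Choose the numbering such that the aldehyde carbon is C-1 by definition.
That gives a bromo group at C-5; a chloro group at C-3; an iodo group at C-2.
Substituent prefixes are cited in alphabetical order (multiplying prefixes like di-/tri- are ignored for ordering).
Assembling the pieces gives 5-bromo-3-chloro-2-iodoundecanal.

5-bromo-3-chloro-2-iodoundecanal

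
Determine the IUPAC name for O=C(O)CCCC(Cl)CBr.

The longest chain bearing the –COOH group is 6 carbons long (hexane).
The highest-priority functional group is a carboxylic acid (terminal –COOH), so the name ends in -oic acid.
Number the chain so that the carboxylic acid carbon is C-1 by definition.
This places a bromo group at C-6; a chloro group at C-5.
Substituent prefixes are cited in alphabetical order (multiplying prefixes like di-/tri- are ignored for ordering).
The name is 6-bromo-5-chlorohexanoic acid.

6-bromo-5-chlorohexanoic acid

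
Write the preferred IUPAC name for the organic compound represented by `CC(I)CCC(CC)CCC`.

5-ethyl-2-iodooctane

The longest continuous carbon chain has 8 atoms, so the parent hydride is octane.
The numbering direction is chosen so that the substituent locant set {2,5} is lower than {4,7} at the first point of difference.
That gives an ethyl group at C-5; an iodo group at C-2.
Substituent prefixes are cited in alphabetical order (multiplying prefixes like di-/tri- are ignored for ordering).
Putting it together: 5-ethyl-2-iodooctane.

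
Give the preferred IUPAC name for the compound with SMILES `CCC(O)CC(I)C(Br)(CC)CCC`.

The longest carbon chain that includes the –OH group has 9 carbons, so the parent hydride is nonane.
The principal characteristic group is an alcohol (–OH), named with the suffix -ol.
Choose the numbering such that numbering from this end puts the hydroxyl group at C-3 rather than C-7.
This places the hydroxyl at C-3; a bromo group at C-6; an ethyl group at C-6; an iodo group at C-5.
The substituents are ordered alphabetically, ignoring any di-/tri- multipliers.
Putting it together: 6-bromo-6-ethyl-5-iodononan-3-ol.

6-bromo-6-ethyl-5-iodononan-3-ol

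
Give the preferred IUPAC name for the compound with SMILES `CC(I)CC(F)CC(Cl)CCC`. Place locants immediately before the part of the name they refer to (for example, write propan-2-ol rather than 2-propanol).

The longest continuous carbon chain has 9 atoms, so the parent hydride is nonane.
The numbering direction is chosen so that the substituent locant set {2,4,6} is lower than {4,6,8} at the first point of difference.
With this numbering: a chloro group at C-6; a fluoro group at C-4; an iodo group at C-2.
Prefixes are listed alphabetically: chloro, fluoro, iodo.
Putting it together: 6-chloro-4-fluoro-2-iodononane.

6-chloro-4-fluoro-2-iodononane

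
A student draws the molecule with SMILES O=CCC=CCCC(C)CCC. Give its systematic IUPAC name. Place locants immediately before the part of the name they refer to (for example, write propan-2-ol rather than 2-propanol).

7-methyldec-3-enal

Counting along the main chain through the –CHO group and the multiple bond gives 10 carbons: the parent is decane.
The highest-priority functional group is an aldehyde (terminal –CHO), so the name ends in -al.
The chain contains a C=C double bond, so the unsaturation ending is -ene.
The numbering direction is chosen so that the aldehyde carbon is C-1 by definition.
This places the double bond between C-3 and C-4; a methyl group at C-7.
The name is 7-methyldec-3-enal.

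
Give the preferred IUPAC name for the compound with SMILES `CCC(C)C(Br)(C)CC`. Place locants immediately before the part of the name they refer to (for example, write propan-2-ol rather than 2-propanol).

3-bromo-3,4-dimethylhexane

The longest continuous carbon chain has 6 atoms, so the parent hydride is hexane.
Choose the numbering such that the substituent locant set {3,3,4} is lower than {3,4,4} at the first point of difference.
This places a bromo group at C-3; methyl groups at C-3 and C-4.
Prefixes are listed alphabetically: bromo, methyl.
The name is 3-bromo-3,4-dimethylhexane.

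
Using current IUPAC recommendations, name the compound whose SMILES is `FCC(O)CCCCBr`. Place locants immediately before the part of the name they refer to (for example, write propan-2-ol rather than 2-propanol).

6-bromo-1-fluorohexan-2-ol

The longest carbon chain that includes the –OH group has 6 carbons, so the parent hydride is hexane.
The highest-priority functional group is an alcohol (–OH), so the name ends in -ol.
Choose the numbering such that numbering from this end puts the hydroxyl group at C-2 rather than C-5.
This places the hydroxyl at C-2; a bromo group at C-6; a fluoro group at C-1.
The substituents are ordered alphabetically, ignoring any di-/tri- multipliers.
The name is 6-bromo-1-fluorohexan-2-ol.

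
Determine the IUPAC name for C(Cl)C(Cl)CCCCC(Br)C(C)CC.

The longest carbon chain is 10 atoms: the parent is decane.
The numbering direction is chosen so that the substituent locant set {1,2,7,8} is lower than {3,4,9,10} at the first point of difference.
This places a bromo group at C-7; chloro groups at C-1 and C-2; a methyl group at C-8.
Substituent prefixes are cited in alphabetical order (multiplying prefixes like di-/tri- are ignored for ordering).
The name is 7-bromo-1,2-dichloro-8-methyldecane.

7-bromo-1,2-dichloro-8-methyldecane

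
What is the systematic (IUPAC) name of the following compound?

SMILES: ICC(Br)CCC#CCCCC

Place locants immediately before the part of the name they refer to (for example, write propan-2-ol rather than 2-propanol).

2-bromo-1-iododec-5-yne

The longest chain bearing the multiple bond is 10 carbons long (decane).
There is one C≡C triple bond, indicated by the ending -yne.
The numbering direction is chosen so that the substituent locant set {1,2} is lower than {9,10} at the first point of difference.
That gives the triple bond between C-5 and C-6; a bromo group at C-2; an iodo group at C-1.
Prefixes are listed alphabetically: bromo, iodo.
The name is 2-bromo-1-iododec-5-yne.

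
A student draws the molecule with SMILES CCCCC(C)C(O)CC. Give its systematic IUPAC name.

The longest carbon chain that includes the –OH group has 8 carbons, so the parent hydride is octane.
An alcohol (–OH) is the principal characteristic group, giving the suffix -ol.
The numbering direction is chosen so that numbering from this end puts the hydroxyl group at C-3 rather than C-6.
That gives the hydroxyl at C-3; a methyl group at C-4.
Assembling the pieces gives 4-methyloctan-3-ol.

4-methyloctan-3-ol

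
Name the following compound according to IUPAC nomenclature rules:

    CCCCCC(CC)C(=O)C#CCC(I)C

The longest carbon chain that includes the carbonyl and the multiple bond has 12 carbons, so the parent hydride is dodecane.
A ketone (C=O on an internal carbon) is the principal characteristic group, giving the suffix -one.
There is one C≡C triple bond, indicated by the ending -yne.
Number the chain so that numbering from this end puts the carbonyl group at C-6 rather than C-7.
This places the carbonyl at C-6; the triple bond between C-4 and C-5; an ethyl group at C-7; an iodo group at C-2.
The substituents are ordered alphabetically, ignoring any di-/tri- multipliers.
The name is 7-ethyl-2-iodododec-4-yn-6-one.

7-ethyl-2-iodododec-4-yn-6-one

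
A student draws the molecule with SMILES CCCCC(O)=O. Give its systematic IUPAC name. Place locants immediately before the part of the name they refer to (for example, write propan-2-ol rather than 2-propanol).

pentanoic acid

The longest carbon chain that includes the –COOH group has 5 carbons, so the parent hydride is pentane.
The highest-priority functional group is a carboxylic acid (terminal –COOH), so the name ends in -oic acid.
Number the chain so that the carboxylic acid carbon is C-1 by definition.
Assembling the pieces gives pentanoic acid.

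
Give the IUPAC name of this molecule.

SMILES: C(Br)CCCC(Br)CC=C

4,8-dibromooct-1-ene

The longest chain bearing the multiple bond is 8 carbons long (octane).
There is one C=C double bond, indicated by the ending -ene.
Number the chain so that numbering from this end puts the double bond at C-1 rather than C-7.
With this numbering: the double bond between C-1 and C-2; bromo groups at C-4 and C-8.
The name is 4,8-dibromooct-1-ene.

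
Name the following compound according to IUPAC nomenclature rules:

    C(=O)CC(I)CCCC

3-iodoheptanal

The longest chain bearing the –CHO group is 7 carbons long (heptane).
The principal characteristic group is an aldehyde (terminal –CHO), named with the suffix -al.
The numbering direction is chosen so that the aldehyde carbon is C-1 by definition.
This places an iodo group at C-3.
Putting it together: 3-iodoheptanal.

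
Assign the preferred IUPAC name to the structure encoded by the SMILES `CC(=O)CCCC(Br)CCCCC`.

Counting along the main chain through the carbonyl gives 11 carbons: the parent is undecane.
The highest-priority functional group is a ketone (C=O on an internal carbon), so the name ends in -one.
Choose the numbering such that numbering from this end puts the carbonyl group at C-2 rather than C-10.
That gives the carbonyl at C-2; a bromo group at C-6.
Assembling the pieces gives 6-bromoundecan-2-one.

6-bromoundecan-2-one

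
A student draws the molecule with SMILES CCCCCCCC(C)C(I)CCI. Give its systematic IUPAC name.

1,3-diiodo-4-methylundecane

The parent chain contains 11 carbons (undecane).
Number the chain so that the substituent locant set {1,3,4} is lower than {8,9,11} at the first point of difference.
This places iodo groups at C-1 and C-3; a methyl group at C-4.
The substituents are ordered alphabetically, ignoring any di-/tri- multipliers.
Assembling the pieces gives 1,3-diiodo-4-methylundecane.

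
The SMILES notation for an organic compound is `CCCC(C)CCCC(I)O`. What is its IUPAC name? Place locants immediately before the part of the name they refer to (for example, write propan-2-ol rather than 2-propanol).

1-iodo-5-methyloctan-1-ol

Counting along the main chain through the –OH group gives 8 carbons: the parent is octane.
An alcohol (–OH) is the principal characteristic group, giving the suffix -ol.
The numbering direction is chosen so that numbering from this end puts the hydroxyl group at C-1 rather than C-8.
That gives the hydroxyl at C-1; an iodo group at C-1; a methyl group at C-5.
Prefixes are listed alphabetically: iodo, methyl.
Putting it together: 1-iodo-5-methyloctan-1-ol.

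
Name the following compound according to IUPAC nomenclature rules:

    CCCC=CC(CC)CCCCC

6-ethylundec-4-ene

The longest carbon chain that includes the multiple bond has 11 carbons, so the parent hydride is undecane.
There is one C=C double bond, indicated by the ending -ene.
Choose the numbering such that numbering from this end puts the double bond at C-4 rather than C-7.
That gives the double bond between C-4 and C-5; an ethyl group at C-6.
Putting it together: 6-ethylundec-4-ene.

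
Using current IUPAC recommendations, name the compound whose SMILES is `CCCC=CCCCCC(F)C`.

Counting along the main chain through the multiple bond gives 11 carbons: the parent is undecane.
The chain contains a C=C double bond, so the unsaturation ending is -ene.
The numbering direction is chosen so that numbering from this end puts the double bond at C-4 rather than C-7.
This places the double bond between C-4 and C-5; a fluoro group at C-10.
The name is 10-fluoroundec-4-ene.

10-fluoroundec-4-ene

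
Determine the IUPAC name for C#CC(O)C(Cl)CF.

4-chloro-5-fluoropent-1-yn-3-ol

The longest chain bearing the –OH group and the multiple bond is 5 carbons long (pentane).
The principal characteristic group is an alcohol (–OH), named with the suffix -ol.
A C≡C triple bond in the chain gives the infix -yne-.
The numbering direction is chosen so that numbering from this end puts the triple bond at C-1 rather than C-4.
With this numbering: the hydroxyl at C-3; the triple bond between C-1 and C-2; a chloro group at C-4; a fluoro group at C-5.
The substituents are ordered alphabetically, ignoring any di-/tri- multipliers.
The name is 4-chloro-5-fluoropent-1-yn-3-ol.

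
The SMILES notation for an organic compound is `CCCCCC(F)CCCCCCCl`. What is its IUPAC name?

The longest carbon chain is 12 atoms: the parent is dodecane.
Number the chain so that the substituent locant set {1,7} is lower than {6,12} at the first point of difference.
With this numbering: a chloro group at C-1; a fluoro group at C-7.
Substituent prefixes are cited in alphabetical order (multiplying prefixes like di-/tri- are ignored for ordering).
Putting it together: 1-chloro-7-fluorododecane.

1-chloro-7-fluorododecane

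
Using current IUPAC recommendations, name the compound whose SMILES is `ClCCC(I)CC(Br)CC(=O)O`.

3-bromo-7-chloro-5-iodoheptanoic acid

The longest carbon chain that includes the –COOH group has 7 carbons, so the parent hydride is heptane.
The highest-priority functional group is a carboxylic acid (terminal –COOH), so the name ends in -oic acid.
Number the chain so that the carboxylic acid carbon is C-1 by definition.
With this numbering: a bromo group at C-3; a chloro group at C-7; an iodo group at C-5.
Substituent prefixes are cited in alphabetical order (multiplying prefixes like di-/tri- are ignored for ordering).
Assembling the pieces gives 3-bromo-7-chloro-5-iodoheptanoic acid.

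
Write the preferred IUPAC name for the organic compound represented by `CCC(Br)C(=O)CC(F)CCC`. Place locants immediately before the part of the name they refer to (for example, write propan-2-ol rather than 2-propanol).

3-bromo-6-fluorononan-4-one

The longest chain bearing the carbonyl is 9 carbons long (nonane).
The highest-priority functional group is a ketone (C=O on an internal carbon), so the name ends in -one.
Number the chain so that numbering from this end puts the carbonyl group at C-4 rather than C-6.
This places the carbonyl at C-4; a bromo group at C-3; a fluoro group at C-6.
Substituent prefixes are cited in alphabetical order (multiplying prefixes like di-/tri- are ignored for ordering).
Putting it together: 3-bromo-6-fluorononan-4-one.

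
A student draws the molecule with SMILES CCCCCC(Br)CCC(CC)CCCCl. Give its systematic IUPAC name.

The longest carbon chain is 12 atoms: the parent is dodecane.
The numbering direction is chosen so that the substituent locant set {1,4,7} is lower than {6,9,12} at the first point of difference.
That gives a bromo group at C-7; a chloro group at C-1; an ethyl group at C-4.
Substituent prefixes are cited in alphabetical order (multiplying prefixes like di-/tri- are ignored for ordering).
Assembling the pieces gives 7-bromo-1-chloro-4-ethyldodecane.

7-bromo-1-chloro-4-ethyldodecane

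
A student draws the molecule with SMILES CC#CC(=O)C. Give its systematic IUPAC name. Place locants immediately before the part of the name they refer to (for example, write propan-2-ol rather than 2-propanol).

pent-3-yn-2-one

The longest chain bearing the carbonyl and the multiple bond is 5 carbons long (pentane).
The principal characteristic group is a ketone (C=O on an internal carbon), named with the suffix -one.
A C≡C triple bond in the chain gives the infix -yne-.
Number the chain so that numbering from this end puts the carbonyl group at C-2 rather than C-4.
With this numbering: the carbonyl at C-2; the triple bond between C-3 and C-4.
Putting it together: pent-3-yn-2-one.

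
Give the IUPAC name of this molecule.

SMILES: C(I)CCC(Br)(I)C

4-bromo-1,4-diiodopentane

The longest carbon chain is 5 atoms: the parent is pentane.
Choose the numbering such that the substituent locant set {1,4,4} is lower than {2,2,5} at the first point of difference.
With this numbering: a bromo group at C-4; iodo groups at C-1 and C-4.
Substituent prefixes are cited in alphabetical order (multiplying prefixes like di-/tri- are ignored for ordering).
Assembling the pieces gives 4-bromo-1,4-diiodopentane.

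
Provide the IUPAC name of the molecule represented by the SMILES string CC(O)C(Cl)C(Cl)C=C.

3,4-dichlorohex-5-en-2-ol

The longest chain bearing the –OH group and the multiple bond is 6 carbons long (hexane).
An alcohol (–OH) is the principal characteristic group, giving the suffix -ol.
There is one C=C double bond, indicated by the ending -ene.
Choose the numbering such that numbering from this end puts the hydroxyl group at C-2 rather than C-5.
With this numbering: the hydroxyl at C-2; the double bond between C-5 and C-6; chloro groups at C-3 and C-4.
Putting it together: 3,4-dichlorohex-5-en-2-ol.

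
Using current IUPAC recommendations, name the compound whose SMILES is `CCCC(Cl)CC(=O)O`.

The longest chain bearing the –COOH group is 6 carbons long (hexane).
A carboxylic acid (terminal –COOH) is the principal characteristic group, giving the suffix -oic acid.
Number the chain so that the carboxylic acid carbon is C-1 by definition.
With this numbering: a chloro group at C-3.
Assembling the pieces gives 3-chlorohexanoic acid.

3-chlorohexanoic acid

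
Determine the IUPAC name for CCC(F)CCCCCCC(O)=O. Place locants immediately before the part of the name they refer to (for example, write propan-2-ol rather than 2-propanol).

The longest carbon chain that includes the –COOH group has 10 carbons, so the parent hydride is decane.
A carboxylic acid (terminal –COOH) is the principal characteristic group, giving the suffix -oic acid.
Number the chain so that the carboxylic acid carbon is C-1 by definition.
That gives a fluoro group at C-8.
Putting it together: 8-fluorodecanoic acid.

8-fluorodecanoic acid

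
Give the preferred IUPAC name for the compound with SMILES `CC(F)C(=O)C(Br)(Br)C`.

2,2-dibromo-4-fluoropentan-3-one

The longest carbon chain that includes the carbonyl has 5 carbons, so the parent hydride is pentane.
A ketone (C=O on an internal carbon) is the principal characteristic group, giving the suffix -one.
The numbering direction is chosen so that the substituent locant set {2,2,4} is lower than {2,4,4} at the first point of difference.
With this numbering: the carbonyl at C-3; two bromo groups at C-2; a fluoro group at C-4.
Substituent prefixes are cited in alphabetical order (multiplying prefixes like di-/tri- are ignored for ordering).
Assembling the pieces gives 2,2-dibromo-4-fluoropentan-3-one.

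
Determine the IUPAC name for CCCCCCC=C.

Counting along the main chain through the multiple bond gives 8 carbons: the parent is octane.
There is one C=C double bond, indicated by the ending -ene.
Choose the numbering such that numbering from this end puts the double bond at C-1 rather than C-7.
With this numbering: the double bond between C-1 and C-2.
The name is oct-1-ene.

oct-1-ene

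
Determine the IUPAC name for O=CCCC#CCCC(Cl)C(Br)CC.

9-bromo-8-chloroundec-4-ynal

The longest carbon chain that includes the –CHO group and the multiple bond has 11 carbons, so the parent hydride is undecane.
The principal characteristic group is an aldehyde (terminal –CHO), named with the suffix -al.
A C≡C triple bond in the chain gives the infix -yne-.
Choose the numbering such that the aldehyde carbon is C-1 by definition.
This places the triple bond between C-4 and C-5; a bromo group at C-9; a chloro group at C-8.
The substituents are ordered alphabetically, ignoring any di-/tri- multipliers.
Putting it together: 9-bromo-8-chloroundec-4-ynal.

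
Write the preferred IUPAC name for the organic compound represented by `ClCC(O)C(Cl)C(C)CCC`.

Counting along the main chain through the –OH group gives 7 carbons: the parent is heptane.
The principal characteristic group is an alcohol (–OH), named with the suffix -ol.
Number the chain so that numbering from this end puts the hydroxyl group at C-2 rather than C-6.
This places the hydroxyl at C-2; chloro groups at C-1 and C-3; a methyl group at C-4.
The substituents are ordered alphabetically, ignoring any di-/tri- multipliers.
Putting it together: 1,3-dichloro-4-methylheptan-2-ol.

1,3-dichloro-4-methylheptan-2-ol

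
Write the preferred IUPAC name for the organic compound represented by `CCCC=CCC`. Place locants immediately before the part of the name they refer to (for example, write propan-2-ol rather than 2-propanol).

Counting along the main chain through the multiple bond gives 7 carbons: the parent is heptane.
A C=C double bond in the chain gives the infix -ene-.
Choose the numbering such that numbering from this end puts the double bond at C-3 rather than C-4.
With this numbering: the double bond between C-3 and C-4.
Putting it together: hept-3-ene.

hept-3-ene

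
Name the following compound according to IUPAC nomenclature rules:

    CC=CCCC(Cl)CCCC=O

The longest carbon chain that includes the –CHO group and the multiple bond has 10 carbons, so the parent hydride is decane.
An aldehyde (terminal –CHO) is the principal characteristic group, giving the suffix -al.
The chain contains a C=C double bond, so the unsaturation ending is -ene.
The numbering direction is chosen so that the aldehyde carbon is C-1 by definition.
This places the double bond between C-8 and C-9; a chloro group at C-5.
Putting it together: 5-chlorodec-8-enal.

5-chlorodec-8-enal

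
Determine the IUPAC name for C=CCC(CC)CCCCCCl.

The longest chain bearing the multiple bond is 9 carbons long (nonane).
The chain contains a C=C double bond, so the unsaturation ending is -ene.
Choose the numbering such that numbering from this end puts the double bond at C-1 rather than C-8.
That gives the double bond between C-1 and C-2; a chloro group at C-9; an ethyl group at C-4.
The substituents are ordered alphabetically, ignoring any di-/tri- multipliers.
The name is 9-chloro-4-ethylnon-1-ene.

9-chloro-4-ethylnon-1-ene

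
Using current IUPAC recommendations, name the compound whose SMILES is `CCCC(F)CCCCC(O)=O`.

The longest carbon chain that includes the –COOH group has 9 carbons, so the parent hydride is nonane.
The principal characteristic group is a carboxylic acid (terminal –COOH), named with the suffix -oic acid.
The numbering direction is chosen so that the carboxylic acid carbon is C-1 by definition.
With this numbering: a fluoro group at C-6.
Putting it together: 6-fluorononanoic acid.

6-fluorononanoic acid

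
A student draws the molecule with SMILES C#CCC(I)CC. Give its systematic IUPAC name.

Counting along the main chain through the multiple bond gives 6 carbons: the parent is hexane.
There is one C≡C triple bond, indicated by the ending -yne.
Choose the numbering such that numbering from this end puts the triple bond at C-1 rather than C-5.
That gives the triple bond between C-1 and C-2; an iodo group at C-4.
Assembling the pieces gives 4-iodohex-1-yne.

4-iodohex-1-yne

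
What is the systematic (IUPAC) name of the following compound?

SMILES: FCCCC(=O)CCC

The longest chain bearing the carbonyl is 7 carbons long (heptane).
The highest-priority functional group is a ketone (C=O on an internal carbon), so the name ends in -one.
Number the chain so that the substituent locant set {1} is lower than {7} at the first point of difference.
With this numbering: the carbonyl at C-4; a fluoro group at C-1.
The name is 1-fluoroheptan-4-one.

1-fluoroheptan-4-one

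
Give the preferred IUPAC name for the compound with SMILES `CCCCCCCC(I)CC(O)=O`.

The longest chain bearing the –COOH group is 10 carbons long (decane).
The principal characteristic group is a carboxylic acid (terminal –COOH), named with the suffix -oic acid.
Choose the numbering such that the carboxylic acid carbon is C-1 by definition.
This places an iodo group at C-3.
The name is 3-iododecanoic acid.

3-iododecanoic acid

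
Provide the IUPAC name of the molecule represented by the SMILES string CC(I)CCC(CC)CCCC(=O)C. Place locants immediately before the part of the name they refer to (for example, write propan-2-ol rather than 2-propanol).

6-ethyl-9-iododecan-2-one

The longest chain bearing the carbonyl is 10 carbons long (decane).
The highest-priority functional group is a ketone (C=O on an internal carbon), so the name ends in -one.
The numbering direction is chosen so that numbering from this end puts the carbonyl group at C-2 rather than C-9.
With this numbering: the carbonyl at C-2; an ethyl group at C-6; an iodo group at C-9.
Substituent prefixes are cited in alphabetical order (multiplying prefixes like di-/tri- are ignored for ordering).
The name is 6-ethyl-9-iododecan-2-one.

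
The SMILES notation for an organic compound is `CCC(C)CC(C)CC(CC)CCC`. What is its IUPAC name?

The longest carbon chain is 10 atoms: the parent is decane.
Number the chain so that the substituent locant set {3,5,7} is lower than {4,6,8} at the first point of difference.
That gives an ethyl group at C-7; methyl groups at C-3 and C-5.
Substituent prefixes are cited in alphabetical order (multiplying prefixes like di-/tri- are ignored for ordering).
The name is 7-ethyl-3,5-dimethyldecane.

7-ethyl-3,5-dimethyldecane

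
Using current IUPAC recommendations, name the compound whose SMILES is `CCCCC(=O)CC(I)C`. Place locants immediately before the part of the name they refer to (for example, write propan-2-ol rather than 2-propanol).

The longest carbon chain that includes the carbonyl has 8 carbons, so the parent hydride is octane.
The principal characteristic group is a ketone (C=O on an internal carbon), named with the suffix -one.
Number the chain so that numbering from this end puts the carbonyl group at C-4 rather than C-5.
That gives the carbonyl at C-4; an iodo group at C-2.
Assembling the pieces gives 2-iodooctan-4-one.

2-iodooctan-4-one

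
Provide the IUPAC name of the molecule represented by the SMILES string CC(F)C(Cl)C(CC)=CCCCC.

3-chloro-4-ethyl-2-fluoronon-4-ene

The longest carbon chain that includes the multiple bond has 9 carbons, so the parent hydride is nonane.
The chain contains a C=C double bond, so the unsaturation ending is -ene.
The numbering direction is chosen so that numbering from this end puts the double bond at C-4 rather than C-5.
That gives the double bond between C-4 and C-5; a chloro group at C-3; an ethyl group at C-4; a fluoro group at C-2.
Substituent prefixes are cited in alphabetical order (multiplying prefixes like di-/tri- are ignored for ordering).
Putting it together: 3-chloro-4-ethyl-2-fluoronon-4-ene.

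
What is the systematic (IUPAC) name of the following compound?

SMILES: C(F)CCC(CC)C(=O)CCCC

The longest chain bearing the carbonyl is 9 carbons long (nonane).
The highest-priority functional group is a ketone (C=O on an internal carbon), so the name ends in -one.
Choose the numbering such that the substituent locant set {1,4} is lower than {6,9} at the first point of difference.
With this numbering: the carbonyl at C-5; an ethyl group at C-4; a fluoro group at C-1.
The substituents are ordered alphabetically, ignoring any di-/tri- multipliers.
Putting it together: 4-ethyl-1-fluorononan-5-one.

4-ethyl-1-fluorononan-5-one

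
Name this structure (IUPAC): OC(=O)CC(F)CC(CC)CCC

The longest chain bearing the –COOH group is 8 carbons long (octane).
The principal characteristic group is a carboxylic acid (terminal –COOH), named with the suffix -oic acid.
Number the chain so that the carboxylic acid carbon is C-1 by definition.
With this numbering: an ethyl group at C-5; a fluoro group at C-3.
Prefixes are listed alphabetically: ethyl, fluoro.
Putting it together: 5-ethyl-3-fluorooctanoic acid.

5-ethyl-3-fluorooctanoic acid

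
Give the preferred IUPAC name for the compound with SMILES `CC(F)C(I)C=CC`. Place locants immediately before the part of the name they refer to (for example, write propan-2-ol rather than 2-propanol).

5-fluoro-4-iodohex-2-ene

The longest carbon chain that includes the multiple bond has 6 carbons, so the parent hydride is hexane.
A C=C double bond in the chain gives the infix -ene-.
The numbering direction is chosen so that numbering from this end puts the double bond at C-2 rather than C-4.
That gives the double bond between C-2 and C-3; a fluoro group at C-5; an iodo group at C-4.
The substituents are ordered alphabetically, ignoring any di-/tri- multipliers.
Assembling the pieces gives 5-fluoro-4-iodohex-2-ene.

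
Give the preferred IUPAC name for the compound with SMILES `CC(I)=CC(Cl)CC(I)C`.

4-chloro-2,6-diiodohept-2-ene

The longest chain bearing the multiple bond is 7 carbons long (heptane).
There is one C=C double bond, indicated by the ending -ene.
Choose the numbering such that numbering from this end puts the double bond at C-2 rather than C-5.
With this numbering: the double bond between C-2 and C-3; a chloro group at C-4; iodo groups at C-2 and C-6.
Substituent prefixes are cited in alphabetical order (multiplying prefixes like di-/tri- are ignored for ordering).
Putting it together: 4-chloro-2,6-diiodohept-2-ene.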